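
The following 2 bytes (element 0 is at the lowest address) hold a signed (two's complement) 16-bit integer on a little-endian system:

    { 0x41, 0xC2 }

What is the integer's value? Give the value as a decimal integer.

Little-endian: lowest address holds the least-significant byte.
Reassemble most-significant byte first: C2 41 → 0xC241.
Top bit is set, so as a signed 16-bit value this is 0xC241 − 2^16 = -15807.

-15807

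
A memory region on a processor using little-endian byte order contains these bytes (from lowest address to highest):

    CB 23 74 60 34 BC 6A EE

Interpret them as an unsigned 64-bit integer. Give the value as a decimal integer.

17179750661700723659

In little-endian order the low byte comes first in memory.
Reassemble most-significant byte first: EE 6A BC 34 60 74 23 CB → 0xEE6ABC34607423CB.
0xEE6ABC34607423CB = 17179750661700723659.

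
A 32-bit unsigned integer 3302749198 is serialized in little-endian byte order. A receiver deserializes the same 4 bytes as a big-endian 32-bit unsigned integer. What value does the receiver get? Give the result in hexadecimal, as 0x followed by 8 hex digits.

3302749198 in 32-bit hexadecimal is 0xC4DBF40E.
Stored little-endian, the bytes at ascending addresses are 0E F4 DB C4.
Read back as big-endian, the last byte is least significant, giving 0x0EF4DBC4.

0x0EF4DBC4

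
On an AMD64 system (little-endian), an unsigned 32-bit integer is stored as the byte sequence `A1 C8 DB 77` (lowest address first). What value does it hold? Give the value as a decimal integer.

In little-endian order the low byte comes first in memory.
Reassemble most-significant byte first: 77 DB C8 A1 → 0x77DBC8A1.
0x77DBC8A1 = 2010892449.

2010892449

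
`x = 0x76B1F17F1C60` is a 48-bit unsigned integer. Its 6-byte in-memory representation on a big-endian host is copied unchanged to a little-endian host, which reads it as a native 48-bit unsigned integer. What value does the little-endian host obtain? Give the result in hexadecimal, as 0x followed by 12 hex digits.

0x601C7FF1B176

Stored big-endian, the bytes at ascending addresses are 76 B1 F1 7F 1C 60.
Read back as little-endian, the first byte is least significant, giving 0x601C7FF1B176.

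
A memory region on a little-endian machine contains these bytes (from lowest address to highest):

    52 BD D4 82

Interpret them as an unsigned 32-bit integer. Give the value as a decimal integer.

2194980178

Little-endian stores the least-significant byte at the lowest address.
Reassemble most-significant byte first: 82 D4 BD 52 → 0x82D4BD52.
0x82D4BD52 = 2194980178.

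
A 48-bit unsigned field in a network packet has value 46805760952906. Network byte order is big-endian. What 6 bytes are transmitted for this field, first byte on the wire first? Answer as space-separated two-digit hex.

2A 91 D0 C1 4A 4A

46805760952906 in hexadecimal, padded to 48 bits, is 0x2A91D0C14A4A.
Split into bytes (most-significant first): 2A 91 D0 C1 4A 4A.
In big-endian order the high byte comes first in memory.
So the memory order matches the most-significant-first order: 2A 91 D0 C1 4A 4A.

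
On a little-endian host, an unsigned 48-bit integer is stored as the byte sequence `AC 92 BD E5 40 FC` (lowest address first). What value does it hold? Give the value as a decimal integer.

Little-endian: lowest address holds the least-significant byte.
Reassemble most-significant byte first: FC 40 E5 BD 92 AC → 0xFC40E5BD92AC.
0xFC40E5BD92AC = 277355662512812.

277355662512812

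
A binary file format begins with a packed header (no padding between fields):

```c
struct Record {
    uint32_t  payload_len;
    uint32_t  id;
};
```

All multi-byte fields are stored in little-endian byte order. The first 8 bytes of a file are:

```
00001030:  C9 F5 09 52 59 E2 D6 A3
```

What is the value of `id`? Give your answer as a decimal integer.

2748768857

`id` follows `payload_len` (4 bytes), so it starts at byte offset 4 and occupies 4 bytes.
Bytes at offsets 4..7: 59 E2 D6 A3.
Little-endian stores the least-significant byte at the lowest address.
Reassemble most-significant byte first: A3 D6 E2 59 → 0xA3D6E259.
0xA3D6E259 = 2748768857.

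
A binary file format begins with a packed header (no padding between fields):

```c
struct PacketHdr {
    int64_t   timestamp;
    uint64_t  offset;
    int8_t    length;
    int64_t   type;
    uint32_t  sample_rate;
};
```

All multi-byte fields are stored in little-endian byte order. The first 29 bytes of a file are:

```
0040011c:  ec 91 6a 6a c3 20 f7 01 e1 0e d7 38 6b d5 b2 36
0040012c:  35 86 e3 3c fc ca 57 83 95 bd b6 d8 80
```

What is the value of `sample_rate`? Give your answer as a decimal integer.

2161686205

`sample_rate` follows `timestamp` (8 B), `offset` (8 B), `length` (1 B), `type` (8 B), so it starts at offset 8 + 8 + 1 + 8 = 25 and occupies 4 bytes.
Bytes at offsets 25..28: BD B6 D8 80.
In little-endian order the low byte comes first in memory.
Reassemble most-significant byte first: 80 D8 B6 BD → 0x80D8B6BD.
0x80D8B6BD = 2161686205.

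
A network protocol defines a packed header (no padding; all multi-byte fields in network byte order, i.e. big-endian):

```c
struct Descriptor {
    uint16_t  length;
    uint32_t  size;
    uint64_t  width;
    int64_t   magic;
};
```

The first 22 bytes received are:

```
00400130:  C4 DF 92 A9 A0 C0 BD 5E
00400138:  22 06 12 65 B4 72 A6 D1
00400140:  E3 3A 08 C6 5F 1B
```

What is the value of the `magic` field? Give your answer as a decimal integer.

-6426105354886160613

`magic` follows `length` (2 B), `size` (4 B), `width` (8 B), so it starts at offset 2 + 4 + 8 = 14 and occupies 8 bytes.
Bytes at offsets 14..21: A6 D1 E3 3A 08 C6 5F 1B.
Big-endian: lowest address holds the most-significant byte.
The bytes are already most-significant first: 0xA6D1E33A08C65F1B.
Top bit is set, so as a signed 64-bit value this is 0xA6D1E33A08C65F1B − 2^64 = -6426105354886160613.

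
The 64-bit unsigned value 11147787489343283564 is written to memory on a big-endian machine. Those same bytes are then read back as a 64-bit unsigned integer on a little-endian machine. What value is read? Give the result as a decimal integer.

11147787489343283564 in 64-bit hexadecimal is 0x9AB4E5A875D9A16C.
Stored big-endian, the bytes at ascending addresses are 9A B4 E5 A8 75 D9 A1 6C.
Read back as little-endian, the first byte is least significant, giving 0x6CA1D975A8E5B49A.
0x6CA1D975A8E5B49A = 7827776726714659994.

7827776726714659994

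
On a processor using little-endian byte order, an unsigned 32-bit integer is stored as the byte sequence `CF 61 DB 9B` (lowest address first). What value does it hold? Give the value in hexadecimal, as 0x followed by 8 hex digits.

Little-endian: lowest address holds the least-significant byte.
Reassemble most-significant byte first: 9B DB 61 CF → 0x9BDB61CF.

0x9BDB61CF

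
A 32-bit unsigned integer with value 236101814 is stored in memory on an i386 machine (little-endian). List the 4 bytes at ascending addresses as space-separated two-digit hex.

B6 A0 12 0E

236101814 in hexadecimal, padded to 32 bits, is 0x0E12A0B6.
Split into bytes (most-significant first): 0E 12 A0 B6.
Little-endian stores the least-significant byte at the lowest address.
So at ascending addresses the bytes are B6 A0 12 0E.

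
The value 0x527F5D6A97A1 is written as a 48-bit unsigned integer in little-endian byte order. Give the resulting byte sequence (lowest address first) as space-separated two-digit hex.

Split into bytes (most-significant first): 52 7F 5D 6A 97 A1.
In little-endian order the low byte comes first in memory.
So at ascending addresses the bytes are A1 97 6A 5D 7F 52.

A1 97 6A 5D 7F 52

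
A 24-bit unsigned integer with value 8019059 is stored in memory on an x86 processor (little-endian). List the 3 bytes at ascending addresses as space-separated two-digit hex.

8019059 in hexadecimal, padded to 24 bits, is 0x7A5C73.
Split into bytes (most-significant first): 7A 5C 73.
In little-endian order the low byte comes first in memory.
So at ascending addresses the bytes are 73 5C 7A.

73 5C 7A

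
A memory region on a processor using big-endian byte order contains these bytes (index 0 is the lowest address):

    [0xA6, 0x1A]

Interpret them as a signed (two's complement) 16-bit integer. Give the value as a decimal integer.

Big-endian: lowest address holds the most-significant byte.
The bytes are already most-significant first: 0xA61A.
Top bit is set, so as a signed 16-bit value this is 0xA61A − 2^16 = -23014.

-23014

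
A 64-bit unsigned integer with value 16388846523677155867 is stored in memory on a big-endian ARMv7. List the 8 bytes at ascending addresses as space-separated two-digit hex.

E3 70 E1 14 DA 2C 22 1B

16388846523677155867 in hexadecimal, padded to 64 bits, is 0xE370E114DA2C221B.
Split into bytes (most-significant first): E3 70 E1 14 DA 2C 22 1B.
Big-endian stores the most-significant byte at the lowest address.
So the memory order matches the most-significant-first order: E3 70 E1 14 DA 2C 22 1B.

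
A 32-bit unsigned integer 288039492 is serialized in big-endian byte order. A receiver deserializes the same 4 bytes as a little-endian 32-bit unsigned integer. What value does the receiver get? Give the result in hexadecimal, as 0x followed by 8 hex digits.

288039492 in 32-bit hexadecimal is 0x112B2244.
Stored big-endian, the bytes at ascending addresses are 11 2B 22 44.
Read back as little-endian, the first byte is least significant, giving 0x44222B11.

0x44222B11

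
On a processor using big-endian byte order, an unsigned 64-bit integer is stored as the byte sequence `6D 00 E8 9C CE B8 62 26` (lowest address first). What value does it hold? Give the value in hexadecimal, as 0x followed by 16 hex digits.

Big-endian stores the most-significant byte at the lowest address.
The bytes are already most-significant first: 0x6D00E89CCEB86226.

0x6D00E89CCEB86226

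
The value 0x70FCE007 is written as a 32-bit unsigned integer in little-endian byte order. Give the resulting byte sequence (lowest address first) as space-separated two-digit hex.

07 E0 FC 70

Split into bytes (most-significant first): 70 FC E0 07.
In little-endian order the low byte comes first in memory.
So at ascending addresses the bytes are 07 E0 FC 70.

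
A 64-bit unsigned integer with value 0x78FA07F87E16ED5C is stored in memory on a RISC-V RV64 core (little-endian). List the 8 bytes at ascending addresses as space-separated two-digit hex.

5C ED 16 7E F8 07 FA 78

Split into bytes (most-significant first): 78 FA 07 F8 7E 16 ED 5C.
Little-endian stores the least-significant byte at the lowest address.
So at ascending addresses the bytes are 5C ED 16 7E F8 07 FA 78.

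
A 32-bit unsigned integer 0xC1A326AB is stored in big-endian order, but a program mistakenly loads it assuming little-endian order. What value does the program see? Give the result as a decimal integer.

2871436225

Stored big-endian, the bytes at ascending addresses are C1 A3 26 AB.
Read back as little-endian, the first byte is least significant, giving 0xAB26A3C1.
0xAB26A3C1 = 2871436225.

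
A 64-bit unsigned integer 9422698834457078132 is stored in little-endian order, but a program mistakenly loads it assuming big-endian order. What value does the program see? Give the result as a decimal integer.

8370306687644910722

9422698834457078132 in 64-bit hexadecimal is 0x82C426AA954D2974.
Stored little-endian, the bytes at ascending addresses are 74 29 4D 95 AA 26 C4 82.
Read back as big-endian, the last byte is least significant, giving 0x74294D95AA26C482.
0x74294D95AA26C482 = 8370306687644910722.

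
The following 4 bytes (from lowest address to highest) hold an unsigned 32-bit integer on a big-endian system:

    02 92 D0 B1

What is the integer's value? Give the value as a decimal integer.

In big-endian order the high byte comes first in memory.
The bytes are already most-significant first: 0x0292D0B1.
0x0292D0B1 = 43176113.

43176113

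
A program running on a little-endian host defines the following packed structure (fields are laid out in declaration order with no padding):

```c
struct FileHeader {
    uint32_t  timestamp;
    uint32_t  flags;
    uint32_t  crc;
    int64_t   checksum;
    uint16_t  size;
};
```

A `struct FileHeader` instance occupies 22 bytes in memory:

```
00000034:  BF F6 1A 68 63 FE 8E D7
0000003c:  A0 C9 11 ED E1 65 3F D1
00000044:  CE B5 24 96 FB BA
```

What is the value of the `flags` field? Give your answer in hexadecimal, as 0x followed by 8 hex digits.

`flags` follows `timestamp` (4 bytes), so it starts at byte offset 4 and occupies 4 bytes.
Bytes at offsets 4..7: 63 FE 8E D7.
Little-endian: lowest address holds the least-significant byte.
Reassemble most-significant byte first: D7 8E FE 63 → 0xD78EFE63.

0xD78EFE63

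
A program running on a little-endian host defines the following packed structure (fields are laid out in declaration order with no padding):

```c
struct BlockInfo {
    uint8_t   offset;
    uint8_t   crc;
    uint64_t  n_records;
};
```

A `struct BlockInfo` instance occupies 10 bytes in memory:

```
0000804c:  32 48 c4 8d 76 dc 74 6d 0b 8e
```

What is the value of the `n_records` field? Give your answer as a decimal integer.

`n_records` follows `offset` (1 B), `crc` (1 B), so it starts at offset 1 + 1 = 2 and occupies 8 bytes.
Bytes at offsets 2..9: C4 8D 76 DC 74 6D 0B 8E.
Little-endian stores the least-significant byte at the lowest address.
Reassemble most-significant byte first: 8E 0B 6D 74 DC 76 8D C4 → 0x8E0B6D74DC768DC4.
0x8E0B6D74DC768DC4 = 10235394926811975108.

10235394926811975108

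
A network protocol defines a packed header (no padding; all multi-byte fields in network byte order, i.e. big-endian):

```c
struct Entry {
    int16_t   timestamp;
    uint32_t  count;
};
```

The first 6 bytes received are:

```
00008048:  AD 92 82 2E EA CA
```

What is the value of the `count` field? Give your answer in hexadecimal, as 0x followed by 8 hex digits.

0x822EEACA

`count` follows `timestamp` (2 bytes), so it starts at byte offset 2 and occupies 4 bytes.
Bytes at offsets 2..5: 82 2E EA CA.
Big-endian stores the most-significant byte at the lowest address.
The bytes are already most-significant first: 0x822EEACA.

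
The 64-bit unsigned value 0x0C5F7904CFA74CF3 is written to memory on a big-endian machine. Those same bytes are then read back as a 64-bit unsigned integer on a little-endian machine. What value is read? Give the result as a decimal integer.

Stored big-endian, the bytes at ascending addresses are 0C 5F 79 04 CF A7 4C F3.
Read back as little-endian, the first byte is least significant, giving 0xF34CA7CF04795F0C.
0xF34CA7CF04795F0C = 17531571957021630220.

17531571957021630220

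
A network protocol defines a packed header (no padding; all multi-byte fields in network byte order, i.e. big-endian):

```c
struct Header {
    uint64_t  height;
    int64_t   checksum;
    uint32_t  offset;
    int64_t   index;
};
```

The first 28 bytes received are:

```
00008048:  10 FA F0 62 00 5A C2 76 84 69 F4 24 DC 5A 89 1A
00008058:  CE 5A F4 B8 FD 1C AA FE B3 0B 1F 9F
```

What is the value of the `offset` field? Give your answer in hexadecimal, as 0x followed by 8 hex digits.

0xCE5AF4B8

`offset` follows `height` (8 B), `checksum` (8 B), so it starts at offset 8 + 8 = 16 and occupies 4 bytes.
Bytes at offsets 16..19: CE 5A F4 B8.
Big-endian: lowest address holds the most-significant byte.
The bytes are already most-significant first: 0xCE5AF4B8.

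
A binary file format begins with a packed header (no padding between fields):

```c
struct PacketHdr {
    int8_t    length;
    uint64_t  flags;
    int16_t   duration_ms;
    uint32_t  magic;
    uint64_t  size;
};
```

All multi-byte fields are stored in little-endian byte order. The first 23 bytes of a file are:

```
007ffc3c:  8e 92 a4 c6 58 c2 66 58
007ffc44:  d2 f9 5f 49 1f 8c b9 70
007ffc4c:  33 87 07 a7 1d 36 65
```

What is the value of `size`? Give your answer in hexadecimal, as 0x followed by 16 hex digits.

0x65361DA707873370

`size` follows `length` (1 B), `flags` (8 B), `duration_ms` (2 B), `magic` (4 B), so it starts at offset 1 + 8 + 2 + 4 = 15 and occupies 8 bytes.
Bytes at offsets 15..22: 70 33 87 07 A7 1D 36 65.
In little-endian order the low byte comes first in memory.
Reassemble most-significant byte first: 65 36 1D A7 07 87 33 70 → 0x65361DA707873370.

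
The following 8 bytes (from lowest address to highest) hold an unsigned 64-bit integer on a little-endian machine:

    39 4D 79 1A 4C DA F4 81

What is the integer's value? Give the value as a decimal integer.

9364349545606630713

In little-endian order the low byte comes first in memory.
Reassemble most-significant byte first: 81 F4 DA 4C 1A 79 4D 39 → 0x81F4DA4C1A794D39.
0x81F4DA4C1A794D39 = 9364349545606630713.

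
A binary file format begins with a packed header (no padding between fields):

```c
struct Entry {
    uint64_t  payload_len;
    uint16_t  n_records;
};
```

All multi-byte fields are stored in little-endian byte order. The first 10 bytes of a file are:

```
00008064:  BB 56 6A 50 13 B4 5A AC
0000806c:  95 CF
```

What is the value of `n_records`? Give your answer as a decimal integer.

`n_records` follows `payload_len` (8 bytes), so it starts at byte offset 8 and occupies 2 bytes.
Bytes at offsets 8..9: 95 CF.
Little-endian: lowest address holds the least-significant byte.
Reassemble most-significant byte first: CF 95 → 0xCF95.
0xCF95 = 53141.

53141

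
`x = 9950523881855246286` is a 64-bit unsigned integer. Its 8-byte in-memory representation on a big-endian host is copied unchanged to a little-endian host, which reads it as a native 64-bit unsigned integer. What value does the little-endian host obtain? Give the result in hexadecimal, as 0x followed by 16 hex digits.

0xCEDF051BC05C178A

9950523881855246286 in 64-bit hexadecimal is 0x8A175CC01B05DFCE.
Stored big-endian, the bytes at ascending addresses are 8A 17 5C C0 1B 05 DF CE.
Read back as little-endian, the first byte is least significant, giving 0xCEDF051BC05C178A.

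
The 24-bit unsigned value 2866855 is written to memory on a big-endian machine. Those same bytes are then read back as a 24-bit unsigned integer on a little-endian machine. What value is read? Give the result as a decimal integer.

2866855 in 24-bit hexadecimal is 0x2BBEA7.
Stored big-endian, the bytes at ascending addresses are 2B BE A7.
Read back as little-endian, the first byte is least significant, giving 0xA7BE2B.
0xA7BE2B = 10993195.

10993195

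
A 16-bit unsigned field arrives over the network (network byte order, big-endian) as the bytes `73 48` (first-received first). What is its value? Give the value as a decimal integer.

In big-endian order the high byte comes first in memory.
The bytes are already most-significant first: 0x7348.
0x7348 = 29512.

29512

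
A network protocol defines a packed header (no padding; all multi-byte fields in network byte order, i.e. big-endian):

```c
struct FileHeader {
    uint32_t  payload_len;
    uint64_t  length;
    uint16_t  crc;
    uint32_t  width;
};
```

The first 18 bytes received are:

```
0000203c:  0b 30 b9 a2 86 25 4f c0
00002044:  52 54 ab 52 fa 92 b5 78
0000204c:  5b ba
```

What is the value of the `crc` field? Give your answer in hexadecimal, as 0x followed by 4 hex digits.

0xFA92

`crc` follows `payload_len` (4 B), `length` (8 B), so it starts at offset 4 + 8 = 12 and occupies 2 bytes.
Bytes at offsets 12..13: FA 92.
In big-endian order the high byte comes first in memory.
The bytes are already most-significant first: 0xFA92.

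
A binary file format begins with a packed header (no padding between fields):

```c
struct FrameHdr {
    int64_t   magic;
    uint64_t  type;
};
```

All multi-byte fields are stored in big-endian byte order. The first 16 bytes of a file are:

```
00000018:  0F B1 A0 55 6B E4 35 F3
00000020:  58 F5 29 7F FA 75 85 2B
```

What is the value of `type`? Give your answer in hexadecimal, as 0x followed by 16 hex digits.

`type` follows `magic` (8 bytes), so it starts at byte offset 8 and occupies 8 bytes.
Bytes at offsets 8..15: 58 F5 29 7F FA 75 85 2B.
Big-endian: lowest address holds the most-significant byte.
The bytes are already most-significant first: 0x58F5297FFA75852B.

0x58F5297FFA75852B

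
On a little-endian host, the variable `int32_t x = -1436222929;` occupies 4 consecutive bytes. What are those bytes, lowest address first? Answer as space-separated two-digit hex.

Two's complement of -1436222929 in 32 bits: 1436222929 = 0x559B05D1; invert → 0xAA64FA2E; add 1 → 0xAA64FA2F.
Split into bytes (most-significant first): AA 64 FA 2F.
In little-endian order the low byte comes first in memory.
So at ascending addresses the bytes are 2F FA 64 AA.

2F FA 64 AA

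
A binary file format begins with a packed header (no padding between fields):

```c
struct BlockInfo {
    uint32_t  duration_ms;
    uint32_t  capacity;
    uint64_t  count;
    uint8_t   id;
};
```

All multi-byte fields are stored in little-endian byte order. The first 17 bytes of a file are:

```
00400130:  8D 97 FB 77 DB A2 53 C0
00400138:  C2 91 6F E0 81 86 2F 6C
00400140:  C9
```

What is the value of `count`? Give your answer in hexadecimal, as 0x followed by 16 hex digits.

0x6C2F8681E06F91C2

`count` follows `duration_ms` (4 B), `capacity` (4 B), so it starts at offset 4 + 4 = 8 and occupies 8 bytes.
Bytes at offsets 8..15: C2 91 6F E0 81 86 2F 6C.
Little-endian: lowest address holds the least-significant byte.
Reassemble most-significant byte first: 6C 2F 86 81 E0 6F 91 C2 → 0x6C2F8681E06F91C2.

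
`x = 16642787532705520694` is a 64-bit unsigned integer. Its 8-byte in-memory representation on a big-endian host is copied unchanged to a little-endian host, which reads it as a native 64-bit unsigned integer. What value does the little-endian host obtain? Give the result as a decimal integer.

16642787532705520694 in 64-bit hexadecimal is 0xE6F70F156F365C36.
Stored big-endian, the bytes at ascending addresses are E6 F7 0F 15 6F 36 5C 36.
Read back as little-endian, the first byte is least significant, giving 0x365C366F150FF7E6.
0x365C366F150FF7E6 = 3917065626628126694.

3917065626628126694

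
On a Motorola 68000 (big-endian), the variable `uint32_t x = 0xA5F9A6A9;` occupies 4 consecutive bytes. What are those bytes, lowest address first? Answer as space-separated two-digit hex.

Split into bytes (most-significant first): A5 F9 A6 A9.
Big-endian stores the most-significant byte at the lowest address.
So the memory order matches the most-significant-first order: A5 F9 A6 A9.

A5 F9 A6 A9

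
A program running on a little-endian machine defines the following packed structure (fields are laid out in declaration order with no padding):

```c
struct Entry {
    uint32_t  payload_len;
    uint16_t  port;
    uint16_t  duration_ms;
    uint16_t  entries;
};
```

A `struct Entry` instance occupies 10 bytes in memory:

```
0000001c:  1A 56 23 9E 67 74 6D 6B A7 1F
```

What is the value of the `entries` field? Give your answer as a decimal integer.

8103

`entries` follows `payload_len` (4 B), `port` (2 B), `duration_ms` (2 B), so it starts at offset 4 + 2 + 2 = 8 and occupies 2 bytes.
Bytes at offsets 8..9: A7 1F.
Little-endian stores the least-significant byte at the lowest address.
Reassemble most-significant byte first: 1F A7 → 0x1FA7.
0x1FA7 = 8103.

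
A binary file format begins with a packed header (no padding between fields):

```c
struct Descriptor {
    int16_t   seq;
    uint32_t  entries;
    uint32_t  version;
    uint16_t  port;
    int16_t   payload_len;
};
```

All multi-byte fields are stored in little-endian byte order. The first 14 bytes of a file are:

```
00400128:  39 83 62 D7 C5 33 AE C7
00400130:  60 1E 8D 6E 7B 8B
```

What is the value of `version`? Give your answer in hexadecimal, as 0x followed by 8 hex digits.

`version` follows `seq` (2 B), `entries` (4 B), so it starts at offset 2 + 4 = 6 and occupies 4 bytes.
Bytes at offsets 6..9: AE C7 60 1E.
Little-endian: lowest address holds the least-significant byte.
Reassemble most-significant byte first: 1E 60 C7 AE → 0x1E60C7AE.

0x1E60C7AE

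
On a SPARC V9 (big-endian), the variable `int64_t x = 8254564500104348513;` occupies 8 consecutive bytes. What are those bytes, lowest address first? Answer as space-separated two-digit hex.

72 8E 1A AD A4 45 03 61

8254564500104348513 in hexadecimal, padded to 64 bits, is 0x728E1AADA4450361.
Split into bytes (most-significant first): 72 8E 1A AD A4 45 03 61.
Big-endian: lowest address holds the most-significant byte.
So the memory order matches the most-significant-first order: 72 8E 1A AD A4 45 03 61.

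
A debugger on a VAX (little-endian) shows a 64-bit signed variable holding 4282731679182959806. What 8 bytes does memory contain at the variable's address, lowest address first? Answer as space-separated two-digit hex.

BE 34 03 76 C5 51 6F 3B

4282731679182959806 in hexadecimal, padded to 64 bits, is 0x3B6F51C5760334BE.
Split into bytes (most-significant first): 3B 6F 51 C5 76 03 34 BE.
Little-endian: lowest address holds the least-significant byte.
So at ascending addresses the bytes are BE 34 03 76 C5 51 6F 3B.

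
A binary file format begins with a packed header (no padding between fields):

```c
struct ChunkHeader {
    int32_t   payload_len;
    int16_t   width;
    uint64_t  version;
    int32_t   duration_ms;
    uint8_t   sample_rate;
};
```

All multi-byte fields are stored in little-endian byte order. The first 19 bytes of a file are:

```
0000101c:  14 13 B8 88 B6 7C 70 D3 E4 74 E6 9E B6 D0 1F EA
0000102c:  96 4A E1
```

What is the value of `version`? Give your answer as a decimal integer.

15039382718291170160

`version` follows `payload_len` (4 B), `width` (2 B), so it starts at offset 4 + 2 = 6 and occupies 8 bytes.
Bytes at offsets 6..13: 70 D3 E4 74 E6 9E B6 D0.
Little-endian: lowest address holds the least-significant byte.
Reassemble most-significant byte first: D0 B6 9E E6 74 E4 D3 70 → 0xD0B69EE674E4D370.
0xD0B69EE674E4D370 = 15039382718291170160.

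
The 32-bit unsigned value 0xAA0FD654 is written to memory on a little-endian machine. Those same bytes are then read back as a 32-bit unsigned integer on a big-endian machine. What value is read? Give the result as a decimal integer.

1423314858

Stored little-endian, the bytes at ascending addresses are 54 D6 0F AA.
Read back as big-endian, the last byte is least significant, giving 0x54D60FAA.
0x54D60FAA = 1423314858.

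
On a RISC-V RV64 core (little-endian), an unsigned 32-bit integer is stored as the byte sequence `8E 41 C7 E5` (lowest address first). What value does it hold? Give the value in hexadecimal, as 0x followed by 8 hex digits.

In little-endian order the low byte comes first in memory.
Reassemble most-significant byte first: E5 C7 41 8E → 0xE5C7418E.

0xE5C7418E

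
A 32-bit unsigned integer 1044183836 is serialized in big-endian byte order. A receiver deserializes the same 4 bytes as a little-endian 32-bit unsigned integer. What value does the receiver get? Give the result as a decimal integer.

1044183836 in 32-bit hexadecimal is 0x3E3CFB1C.
Stored big-endian, the bytes at ascending addresses are 3E 3C FB 1C.
Read back as little-endian, the first byte is least significant, giving 0x1CFB3C3E.
0x1CFB3C3E = 486227006.

486227006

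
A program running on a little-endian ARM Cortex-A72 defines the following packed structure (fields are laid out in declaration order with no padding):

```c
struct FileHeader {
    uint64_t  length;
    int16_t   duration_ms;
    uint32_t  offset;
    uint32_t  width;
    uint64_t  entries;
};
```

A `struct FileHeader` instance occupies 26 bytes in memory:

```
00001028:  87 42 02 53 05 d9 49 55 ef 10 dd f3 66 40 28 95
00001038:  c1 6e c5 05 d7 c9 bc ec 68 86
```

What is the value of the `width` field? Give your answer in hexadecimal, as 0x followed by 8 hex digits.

0x6EC19528

`width` follows `length` (8 B), `duration_ms` (2 B), `offset` (4 B), so it starts at offset 8 + 2 + 4 = 14 and occupies 4 bytes.
Bytes at offsets 14..17: 28 95 C1 6E.
In little-endian order the low byte comes first in memory.
Reassemble most-significant byte first: 6E C1 95 28 → 0x6EC19528.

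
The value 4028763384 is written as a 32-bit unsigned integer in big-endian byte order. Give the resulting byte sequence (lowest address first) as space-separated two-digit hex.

4028763384 in hexadecimal, padded to 32 bits, is 0xF0220CF8.
Split into bytes (most-significant first): F0 22 0C F8.
Big-endian stores the most-significant byte at the lowest address.
So the memory order matches the most-significant-first order: F0 22 0C F8.

F0 22 0C F8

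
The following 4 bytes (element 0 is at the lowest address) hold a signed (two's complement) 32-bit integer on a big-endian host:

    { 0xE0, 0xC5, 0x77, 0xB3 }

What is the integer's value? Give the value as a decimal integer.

-523929677

Big-endian stores the most-significant byte at the lowest address.
The bytes are already most-significant first: 0xE0C577B3.
Top bit is set, so as a signed 32-bit value this is 0xE0C577B3 − 2^32 = -523929677.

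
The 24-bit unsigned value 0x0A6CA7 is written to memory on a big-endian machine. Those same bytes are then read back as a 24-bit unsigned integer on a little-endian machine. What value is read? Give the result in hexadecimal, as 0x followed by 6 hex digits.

0xA76C0A

Stored big-endian, the bytes at ascending addresses are 0A 6C A7.
Read back as little-endian, the first byte is least significant, giving 0xA76C0A.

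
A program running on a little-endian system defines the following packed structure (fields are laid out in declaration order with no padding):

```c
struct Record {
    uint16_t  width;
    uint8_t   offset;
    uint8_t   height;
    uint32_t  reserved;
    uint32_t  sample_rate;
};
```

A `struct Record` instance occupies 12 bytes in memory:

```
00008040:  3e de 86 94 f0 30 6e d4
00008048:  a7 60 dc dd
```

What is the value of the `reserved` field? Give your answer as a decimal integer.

3563991280

`reserved` follows `width` (2 B), `offset` (1 B), `height` (1 B), so it starts at offset 2 + 1 + 1 = 4 and occupies 4 bytes.
Bytes at offsets 4..7: F0 30 6E D4.
Little-endian: lowest address holds the least-significant byte.
Reassemble most-significant byte first: D4 6E 30 F0 → 0xD46E30F0.
0xD46E30F0 = 3563991280.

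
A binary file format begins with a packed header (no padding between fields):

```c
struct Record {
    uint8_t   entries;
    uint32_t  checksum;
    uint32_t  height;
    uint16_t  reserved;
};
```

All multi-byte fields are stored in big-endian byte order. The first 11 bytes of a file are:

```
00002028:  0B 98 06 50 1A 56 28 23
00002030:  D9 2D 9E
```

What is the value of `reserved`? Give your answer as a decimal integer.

`reserved` follows `entries` (1 B), `checksum` (4 B), `height` (4 B), so it starts at offset 1 + 4 + 4 = 9 and occupies 2 bytes.
Bytes at offsets 9..10: 2D 9E.
Big-endian: lowest address holds the most-significant byte.
The bytes are already most-significant first: 0x2D9E.
0x2D9E = 11678.

11678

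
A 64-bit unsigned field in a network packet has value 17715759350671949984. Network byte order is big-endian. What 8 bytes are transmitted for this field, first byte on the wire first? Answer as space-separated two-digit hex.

F5 DB 05 44 6F 1B 40 A0

17715759350671949984 in hexadecimal, padded to 64 bits, is 0xF5DB05446F1B40A0.
Split into bytes (most-significant first): F5 DB 05 44 6F 1B 40 A0.
Big-endian: lowest address holds the most-significant byte.
So the memory order matches the most-significant-first order: F5 DB 05 44 6F 1B 40 A0.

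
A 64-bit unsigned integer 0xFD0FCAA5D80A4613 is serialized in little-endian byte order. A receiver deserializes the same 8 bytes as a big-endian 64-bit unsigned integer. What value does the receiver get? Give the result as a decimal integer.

1388809460701073405

Stored little-endian, the bytes at ascending addresses are 13 46 0A D8 A5 CA 0F FD.
Read back as big-endian, the last byte is least significant, giving 0x13460AD8A5CA0FFD.
0x13460AD8A5CA0FFD = 1388809460701073405.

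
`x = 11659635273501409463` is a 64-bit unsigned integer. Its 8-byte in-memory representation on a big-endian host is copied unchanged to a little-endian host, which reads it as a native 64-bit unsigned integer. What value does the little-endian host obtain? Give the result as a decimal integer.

11659635273501409463 in 64-bit hexadecimal is 0xA1CF58817FAA80B7.
Stored big-endian, the bytes at ascending addresses are A1 CF 58 81 7F AA 80 B7.
Read back as little-endian, the first byte is least significant, giving 0xB780AA7F8158CFA1.
0xB780AA7F8158CFA1 = 13222755970567425953.

13222755970567425953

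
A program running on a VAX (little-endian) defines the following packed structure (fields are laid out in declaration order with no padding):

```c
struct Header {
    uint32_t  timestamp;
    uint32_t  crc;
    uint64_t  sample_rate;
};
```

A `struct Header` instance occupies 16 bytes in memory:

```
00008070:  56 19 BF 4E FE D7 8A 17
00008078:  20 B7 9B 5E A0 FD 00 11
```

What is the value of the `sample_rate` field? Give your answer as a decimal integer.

`sample_rate` follows `timestamp` (4 B), `crc` (4 B), so it starts at offset 4 + 4 = 8 and occupies 8 bytes.
Bytes at offsets 8..15: 20 B7 9B 5E A0 FD 00 11.
In little-endian order the low byte comes first in memory.
Reassemble most-significant byte first: 11 00 FD A0 5E 9B B7 20 → 0x1100FDA05E9BB720.
0x1100FDA05E9BB720 = 1225257963868632864.

1225257963868632864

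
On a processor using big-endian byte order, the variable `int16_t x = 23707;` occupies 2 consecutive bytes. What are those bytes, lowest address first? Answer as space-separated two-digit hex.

23707 in hexadecimal, padded to 16 bits, is 0x5C9B.
Split into bytes (most-significant first): 5C 9B.
Big-endian stores the most-significant byte at the lowest address.
So the memory order matches the most-significant-first order: 5C 9B.

5C 9B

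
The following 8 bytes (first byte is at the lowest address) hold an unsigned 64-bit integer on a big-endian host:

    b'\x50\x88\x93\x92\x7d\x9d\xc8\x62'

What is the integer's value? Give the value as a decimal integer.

In big-endian order the high byte comes first in memory.
The bytes are already most-significant first: 0x508893927D9DC862.
0x508893927D9DC862 = 5803050377248884834.

5803050377248884834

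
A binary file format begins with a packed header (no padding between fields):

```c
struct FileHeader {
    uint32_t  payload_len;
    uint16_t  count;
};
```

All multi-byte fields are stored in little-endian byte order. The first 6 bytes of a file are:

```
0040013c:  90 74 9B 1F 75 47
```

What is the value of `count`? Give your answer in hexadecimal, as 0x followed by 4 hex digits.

0x4775

`count` follows `payload_len` (4 bytes), so it starts at byte offset 4 and occupies 2 bytes.
Bytes at offsets 4..5: 75 47.
In little-endian order the low byte comes first in memory.
Reassemble most-significant byte first: 47 75 → 0x4775.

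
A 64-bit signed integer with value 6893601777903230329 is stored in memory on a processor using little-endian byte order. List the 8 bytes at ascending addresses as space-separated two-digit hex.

79 5D EC 0A 4B FE AA 5F

6893601777903230329 in hexadecimal, padded to 64 bits, is 0x5FAAFE4B0AEC5D79.
Split into bytes (most-significant first): 5F AA FE 4B 0A EC 5D 79.
Little-endian: lowest address holds the least-significant byte.
So at ascending addresses the bytes are 79 5D EC 0A 4B FE AA 5F.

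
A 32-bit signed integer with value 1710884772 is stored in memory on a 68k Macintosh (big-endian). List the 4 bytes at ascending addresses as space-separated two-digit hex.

1710884772 in hexadecimal, padded to 32 bits, is 0x65FA07A4.
Split into bytes (most-significant first): 65 FA 07 A4.
Big-endian stores the most-significant byte at the lowest address.
So the memory order matches the most-significant-first order: 65 FA 07 A4.

65 FA 07 A4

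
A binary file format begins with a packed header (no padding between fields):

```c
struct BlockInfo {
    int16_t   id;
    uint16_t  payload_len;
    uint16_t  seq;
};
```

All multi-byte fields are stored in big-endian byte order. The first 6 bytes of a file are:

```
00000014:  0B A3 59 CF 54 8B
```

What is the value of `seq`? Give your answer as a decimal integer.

`seq` follows `id` (2 B), `payload_len` (2 B), so it starts at offset 2 + 2 = 4 and occupies 2 bytes.
Bytes at offsets 4..5: 54 8B.
Big-endian stores the most-significant byte at the lowest address.
The bytes are already most-significant first: 0x548B.
0x548B = 21643.

21643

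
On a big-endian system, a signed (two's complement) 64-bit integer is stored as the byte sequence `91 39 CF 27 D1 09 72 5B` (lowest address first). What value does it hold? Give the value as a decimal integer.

In big-endian order the high byte comes first in memory.
The bytes are already most-significant first: 0x9139CF27D109725B.
Top bit is set, so as a signed 64-bit value this is 0x9139CF27D109725B − 2^64 = -7982121094619762085.

-7982121094619762085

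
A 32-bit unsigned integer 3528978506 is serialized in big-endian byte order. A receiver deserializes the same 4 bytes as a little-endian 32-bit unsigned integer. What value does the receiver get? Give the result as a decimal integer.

3528978506 in 32-bit hexadecimal is 0xD257F04A.
Stored big-endian, the bytes at ascending addresses are D2 57 F0 4A.
Read back as little-endian, the first byte is least significant, giving 0x4AF057D2.
0x4AF057D2 = 1257265106.

1257265106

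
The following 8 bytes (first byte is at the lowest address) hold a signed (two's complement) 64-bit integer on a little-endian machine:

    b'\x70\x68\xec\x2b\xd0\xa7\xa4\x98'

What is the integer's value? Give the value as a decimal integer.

In little-endian order the low byte comes first in memory.
Reassemble most-significant byte first: 98 A4 A7 D0 2B EC 68 70 → 0x98A4A7D02BEC6870.
Top bit is set, so as a signed 64-bit value this is 0x98A4A7D02BEC6870 − 2^64 = -7447643371232008080.

-7447643371232008080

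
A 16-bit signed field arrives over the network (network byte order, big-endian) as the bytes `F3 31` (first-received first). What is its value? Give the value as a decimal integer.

In big-endian order the high byte comes first in memory.
The bytes are already most-significant first: 0xF331.
Top bit is set, so as a signed 16-bit value this is 0xF331 − 2^16 = -3279.

-3279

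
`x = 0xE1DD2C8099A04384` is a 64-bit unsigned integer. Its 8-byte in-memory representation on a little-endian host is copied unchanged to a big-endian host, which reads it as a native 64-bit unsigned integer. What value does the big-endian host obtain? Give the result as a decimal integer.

Stored little-endian, the bytes at ascending addresses are 84 43 A0 99 80 2C DD E1.
Read back as big-endian, the last byte is least significant, giving 0x8443A099802CDDE1.
0x8443A099802CDDE1 = 9530637817586965985.

9530637817586965985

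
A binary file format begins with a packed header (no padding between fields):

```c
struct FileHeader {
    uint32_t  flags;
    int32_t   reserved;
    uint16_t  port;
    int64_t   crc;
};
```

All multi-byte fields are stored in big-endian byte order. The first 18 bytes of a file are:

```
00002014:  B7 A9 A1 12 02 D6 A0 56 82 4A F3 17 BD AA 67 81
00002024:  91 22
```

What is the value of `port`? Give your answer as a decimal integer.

33354

`port` follows `flags` (4 B), `reserved` (4 B), so it starts at offset 4 + 4 = 8 and occupies 2 bytes.
Bytes at offsets 8..9: 82 4A.
In big-endian order the high byte comes first in memory.
The bytes are already most-significant first: 0x824A.
0x824A = 33354.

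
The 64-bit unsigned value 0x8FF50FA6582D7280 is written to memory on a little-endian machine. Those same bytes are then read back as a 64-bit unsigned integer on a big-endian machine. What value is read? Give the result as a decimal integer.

Stored little-endian, the bytes at ascending addresses are 80 72 2D 58 A6 0F F5 8F.
Read back as big-endian, the last byte is least significant, giving 0x80722D58A60FF58F.
0x80722D58A60FF58F = 9255510042966226319.

9255510042966226319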